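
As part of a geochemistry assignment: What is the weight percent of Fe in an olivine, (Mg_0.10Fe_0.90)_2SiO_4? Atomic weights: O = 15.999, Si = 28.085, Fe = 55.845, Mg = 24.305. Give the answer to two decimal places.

50.91 wt%

Molar mass of (Mg_0.10Fe_0.90)_2SiO_4: 0.20×24.305 + 1.80×55.845 + 1×28.085 + 4×15.999 = 197.463 g/mol.
Mass of Fe per formula unit: 1.80 × 55.845 = 100.521 g.
Weight fraction Fe = 100.521 / 197.463 = 0.5091.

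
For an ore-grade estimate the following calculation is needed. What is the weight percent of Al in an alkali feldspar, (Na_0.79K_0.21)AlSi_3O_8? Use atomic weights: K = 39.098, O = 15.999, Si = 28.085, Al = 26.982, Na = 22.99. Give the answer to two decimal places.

10.16 mass %

M((Na_0.79K_0.21)AlSi_3O_8) = 265.602 g/mol.
Al contributes 1 × 26.982 = 26.982 g per mole.
26.982/265.602 = 0.1016 → 10.16%.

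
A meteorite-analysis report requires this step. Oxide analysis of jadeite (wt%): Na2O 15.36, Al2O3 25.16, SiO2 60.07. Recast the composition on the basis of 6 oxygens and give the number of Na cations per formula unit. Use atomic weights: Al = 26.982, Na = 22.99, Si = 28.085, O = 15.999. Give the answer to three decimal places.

Na2O: 15.36/61.979 = 0.24783 mol → 0.49566 mol Na, 0.24783 mol O.
Al2O3: 25.16/101.961 = 0.24676 mol → 0.49352 mol Al, 0.74028 mol O.
SiO2: 60.07/60.083 = 0.99978 mol → 0.99978 mol Si, 1.99956 mol O.
Total oxygen = 2.98767 mol. Normalization factor = 6/2.98767 = 2.00825.
Na per 6 O = 0.49566 × 2.00825 = 0.995.

0.995 Na apfu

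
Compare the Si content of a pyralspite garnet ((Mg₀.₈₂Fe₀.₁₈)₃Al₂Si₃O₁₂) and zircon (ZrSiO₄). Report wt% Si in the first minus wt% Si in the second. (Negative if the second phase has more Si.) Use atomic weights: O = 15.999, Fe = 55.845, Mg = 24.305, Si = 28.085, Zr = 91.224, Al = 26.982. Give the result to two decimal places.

4.73 percentage points

First mineral: 84.255 g Si in 420.154 g formula = 20.05 wt% Si.
Second mineral: 28.085 g Si in 183.305 g formula = 15.32 wt% Si.
20.05% − 15.32% gives a difference of 4.73 percentage points.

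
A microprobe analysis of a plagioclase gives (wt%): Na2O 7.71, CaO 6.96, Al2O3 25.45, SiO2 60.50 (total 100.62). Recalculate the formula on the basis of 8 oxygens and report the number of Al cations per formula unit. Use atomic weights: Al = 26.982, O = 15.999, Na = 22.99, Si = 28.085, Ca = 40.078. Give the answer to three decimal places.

1.326 Al apfu

Na2O (M=61.979): mol = 0.12440; Na = 0.24880, O = 0.12440.
CaO (M=56.077): mol = 0.12412; Ca = 0.12412, O = 0.12412.
Al2O3 (M=101.961): mol = 0.24961; Al = 0.49922, O = 0.74883.
SiO2 (M=60.083): mol = 1.00694; Si = 1.00694, O = 2.01388.
ΣO = 3.01123; factor = 8/ΣO = 2.65672.
Al apfu = 0.49922 × 2.65672 = 1.326.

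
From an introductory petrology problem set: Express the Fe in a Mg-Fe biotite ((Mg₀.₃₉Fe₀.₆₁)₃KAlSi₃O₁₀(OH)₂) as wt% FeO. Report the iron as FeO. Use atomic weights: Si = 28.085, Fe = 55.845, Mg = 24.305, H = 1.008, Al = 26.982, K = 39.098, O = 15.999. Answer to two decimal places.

Formula mass = 474.972 g/mol.
1.83 Fe → 1.8300 mol FeO per formula unit; M(FeO) = 71.844, so FeO mass = 131.475 g.
131.475/474.972 × 100 = 27.68 wt%.

27.68 wt%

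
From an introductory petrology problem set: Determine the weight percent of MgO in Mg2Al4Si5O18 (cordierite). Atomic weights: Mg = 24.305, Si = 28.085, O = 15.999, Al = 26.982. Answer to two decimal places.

13.78 wt%

Molar mass of Mg2Al4Si5O18 = 2·24.305 + 4·26.982 + 5·28.085 + 18·15.999 = 584.945 g/mol.
Each formula unit contains 2 Mg, equivalent to 2/1 = 2.0000 mol MgO.
M(MgO) = 1×24.305 + 1×15.999 = 40.304 g/mol.
Mass of MgO per formula unit = 2.0000 × 40.304 = 80.608 g.
MgO wt% = 80.608 / 584.945 × 100 = 13.78%.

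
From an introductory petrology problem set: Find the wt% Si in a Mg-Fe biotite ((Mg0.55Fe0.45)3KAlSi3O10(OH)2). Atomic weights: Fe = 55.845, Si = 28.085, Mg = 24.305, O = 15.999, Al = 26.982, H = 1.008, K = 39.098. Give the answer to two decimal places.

18.32 weight percent

Formula mass = 1.65*24.305 + 1.35*55.845 + 1*39.098 + 1*26.982 + 3*28.085 + 12*15.999 + 2*1.008 = 459.833 g/mol, of which 84.255 g is Si.
So Si makes up 84.255/459.833 = 0.1832 of the mass, i.e. 18.32%.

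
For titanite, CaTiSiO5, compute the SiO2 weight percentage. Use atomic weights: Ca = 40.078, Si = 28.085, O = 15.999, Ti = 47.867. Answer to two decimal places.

30.65 wt%

M(CaTiSiO5) = 196.025 g/mol; M(SiO2) = 60.083 g/mol.
Moles SiO2 per formula unit = 1 Si ÷ 1 = 1.0000.
SiO2 fraction = (1.0000 × 60.083) / 196.025 = 60.083/196.025 = 0.3065.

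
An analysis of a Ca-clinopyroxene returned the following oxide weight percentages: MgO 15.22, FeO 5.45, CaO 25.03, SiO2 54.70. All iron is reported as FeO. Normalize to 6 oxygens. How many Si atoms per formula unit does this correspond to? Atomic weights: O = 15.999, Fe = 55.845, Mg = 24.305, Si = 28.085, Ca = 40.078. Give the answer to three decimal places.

2.008 Si apfu

15.22 wt% MgO ÷ 40.304 g/mol = 0.37763 mol, giving 0.37763 Mg and 0.37763 O.
5.45 wt% FeO ÷ 71.844 g/mol = 0.07586 mol, giving 0.07586 Fe and 0.07586 O.
25.03 wt% CaO ÷ 56.077 g/mol = 0.44635 mol, giving 0.44635 Ca and 0.44635 O.
54.70 wt% SiO2 ÷ 60.083 g/mol = 0.91041 mol, giving 0.91041 Si and 1.82082 O.
Oxygen sums to 2.72066; scaling by 6/2.72066 = 2.20535 puts the formula on 6 O.
Si: 0.91041 × 2.20535 = 2.008 atoms per formula unit.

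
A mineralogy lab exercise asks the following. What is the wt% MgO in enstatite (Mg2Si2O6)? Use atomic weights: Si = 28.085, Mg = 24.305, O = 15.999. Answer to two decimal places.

40.15 wt%

Molar mass of Mg2Si2O6 = 2×24.305 + 2×28.085 + 6×15.999 = 200.774 g/mol.
Each formula unit contains 2 Mg, equivalent to 2/1 = 2.0000 mol MgO.
M(MgO) = 1×24.305 + 1×15.999 = 40.304 g/mol.
Mass of MgO per formula unit = 2.0000 × 40.304 = 80.608 g.
MgO wt% = 80.608 / 200.774 × 100 = 40.15%.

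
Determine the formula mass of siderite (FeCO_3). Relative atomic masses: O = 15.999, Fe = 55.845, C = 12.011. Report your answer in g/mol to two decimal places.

The formula mass is the sum 1*55.845 + 1*12.011 + 3*15.999.

115.85 g/mol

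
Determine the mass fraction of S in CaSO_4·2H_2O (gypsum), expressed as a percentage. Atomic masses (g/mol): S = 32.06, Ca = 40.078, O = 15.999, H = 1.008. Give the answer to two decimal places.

18.62 weight percent

Formula mass = 1*40.078 + 1*32.06 + 6*15.999 + 4*1.008 = 172.164 g/mol, of which 32.060 g is S.
So S makes up 32.060/172.164 = 0.1862 of the mass, i.e. 18.62%.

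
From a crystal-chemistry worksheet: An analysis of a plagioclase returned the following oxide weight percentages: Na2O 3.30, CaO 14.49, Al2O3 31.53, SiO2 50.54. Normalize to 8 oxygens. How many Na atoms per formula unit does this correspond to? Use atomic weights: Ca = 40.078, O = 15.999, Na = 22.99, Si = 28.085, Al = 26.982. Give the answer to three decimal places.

0.292 Na apfu

3.30 wt% Na2O ÷ 61.979 g/mol = 0.05324 mol, giving 0.10648 Na and 0.05324 O.
14.49 wt% CaO ÷ 56.077 g/mol = 0.25839 mol, giving 0.25839 Ca and 0.25839 O.
31.53 wt% Al2O3 ÷ 101.961 g/mol = 0.30924 mol, giving 0.61848 Al and 0.92772 O.
50.54 wt% SiO2 ÷ 60.083 g/mol = 0.84117 mol, giving 0.84117 Si and 1.68234 O.
Oxygen sums to 2.92169; scaling by 8/2.92169 = 2.73814 puts the formula on 8 O.
Na: 0.10648 × 2.73814 = 0.292 atoms per formula unit.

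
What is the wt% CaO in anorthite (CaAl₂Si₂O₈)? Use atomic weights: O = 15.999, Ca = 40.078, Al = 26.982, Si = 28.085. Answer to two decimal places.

Formula mass = 278.204 g/mol.
1 Ca → 1.0000 mol CaO per formula unit; M(CaO) = 56.077, so CaO mass = 56.077 g.
56.077/278.204 × 100 = 20.16 wt%.

20.16 wt%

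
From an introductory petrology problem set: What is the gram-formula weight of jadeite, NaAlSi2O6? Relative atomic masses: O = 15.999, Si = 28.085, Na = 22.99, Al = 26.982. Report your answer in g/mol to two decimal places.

M = 1*22.99 + 1*26.982 + 2*28.085 + 6*15.999

202.14 g/mol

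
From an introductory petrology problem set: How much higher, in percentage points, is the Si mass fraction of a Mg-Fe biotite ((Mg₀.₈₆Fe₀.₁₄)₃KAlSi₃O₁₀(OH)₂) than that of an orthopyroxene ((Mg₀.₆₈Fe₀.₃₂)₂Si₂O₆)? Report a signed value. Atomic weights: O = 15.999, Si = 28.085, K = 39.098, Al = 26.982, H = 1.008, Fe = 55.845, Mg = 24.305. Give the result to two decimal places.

First mineral: 84.255 g Si in 430.501 g formula = 19.57 wt% Si.
Second mineral: 56.170 g Si in 220.960 g formula = 25.42 wt% Si.
19.57% − 25.42% gives a difference of -5.85 percentage points.

-5.85 percentage points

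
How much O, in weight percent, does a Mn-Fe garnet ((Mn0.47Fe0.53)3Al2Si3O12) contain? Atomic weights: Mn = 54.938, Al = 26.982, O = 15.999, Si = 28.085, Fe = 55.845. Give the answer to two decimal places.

38.67 weight percent

M((Mn0.47Fe0.53)3Al2Si3O12) = 496.463 g/mol.
O contributes 12 × 15.999 = 191.988 g per mole.
191.988/496.463 = 0.3867 → 38.67%.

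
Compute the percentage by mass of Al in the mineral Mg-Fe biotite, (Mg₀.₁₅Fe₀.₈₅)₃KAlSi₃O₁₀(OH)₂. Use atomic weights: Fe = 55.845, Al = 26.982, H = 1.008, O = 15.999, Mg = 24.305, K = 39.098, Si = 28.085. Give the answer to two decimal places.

5.42 mass %

Formula mass = 0.45×24.305 + 2.55×55.845 + 1×39.098 + 1×26.982 + 3×28.085 + 12×15.999 + 2×1.008 = 497.681 g/mol, of which 26.982 g is Al.
So Al makes up 26.982/497.681 = 0.0542 of the mass, i.e. 5.42%.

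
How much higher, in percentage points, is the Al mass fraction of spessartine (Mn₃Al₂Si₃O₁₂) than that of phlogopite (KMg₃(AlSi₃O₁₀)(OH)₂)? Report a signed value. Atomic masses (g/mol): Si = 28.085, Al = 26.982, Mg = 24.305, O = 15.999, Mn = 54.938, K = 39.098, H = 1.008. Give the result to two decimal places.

4.43 percentage points

First mineral: 53.964 g Al in 495.021 g formula = 10.90 wt% Al.
Second mineral: 26.982 g Al in 417.254 g formula = 6.47 wt% Al.
10.90% − 6.47% gives a difference of 4.43 percentage points.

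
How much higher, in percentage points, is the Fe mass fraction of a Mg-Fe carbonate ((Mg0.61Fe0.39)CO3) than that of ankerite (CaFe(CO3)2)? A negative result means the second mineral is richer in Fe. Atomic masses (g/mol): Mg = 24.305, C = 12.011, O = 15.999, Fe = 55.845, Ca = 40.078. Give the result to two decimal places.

M((Mg0.61Fe0.39)CO3) = 96.614 g/mol, so wt% Fe = 21.780/96.614 × 100 = 22.54%.
M(CaFe(CO3)2) = 215.939 g/mol, so wt% Fe = 55.845/215.939 × 100 = 25.86%.
22.54 − 25.86 = -3.32 pp.

-3.32 percentage points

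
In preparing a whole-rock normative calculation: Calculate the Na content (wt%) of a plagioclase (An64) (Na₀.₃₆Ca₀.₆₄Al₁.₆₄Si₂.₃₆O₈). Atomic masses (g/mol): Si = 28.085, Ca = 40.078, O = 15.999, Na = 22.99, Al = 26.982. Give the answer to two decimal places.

3.04 wt%

Formula mass = 0.36·22.99 + 0.64·40.078 + 1.64·26.982 + 2.36·28.085 + 8·15.999 = 272.449 g/mol, of which 8.276 g is Na.
So Na makes up 8.276/272.449 = 0.0304 of the mass, i.e. 3.04%.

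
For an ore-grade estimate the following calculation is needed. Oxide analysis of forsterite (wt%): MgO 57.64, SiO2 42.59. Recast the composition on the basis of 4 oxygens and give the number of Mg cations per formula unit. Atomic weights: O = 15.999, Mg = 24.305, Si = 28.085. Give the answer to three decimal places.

2.009 Mg apfu

MgO: 57.64/40.304 = 1.43013 mol → 1.43013 mol Mg, 1.43013 mol O.
SiO2: 42.59/60.083 = 0.70885 mol → 0.70885 mol Si, 1.41770 mol O.
Total oxygen = 2.84783 mol. Normalization factor = 4/2.84783 = 1.40458.
Mg per 4 O = 1.43013 × 1.40458 = 2.009.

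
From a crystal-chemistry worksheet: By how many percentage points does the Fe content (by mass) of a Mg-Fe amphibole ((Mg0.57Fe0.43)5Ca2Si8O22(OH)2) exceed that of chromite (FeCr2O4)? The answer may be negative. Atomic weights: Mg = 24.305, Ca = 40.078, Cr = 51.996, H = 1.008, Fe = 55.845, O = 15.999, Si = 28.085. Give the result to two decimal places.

-11.31 percentage points

First mineral: 120.067 g Fe in 880.164 g formula = 13.64 wt% Fe.
Second mineral: 55.845 g Fe in 223.833 g formula = 24.95 wt% Fe.
13.64% − 24.95% gives a difference of -11.31 percentage points.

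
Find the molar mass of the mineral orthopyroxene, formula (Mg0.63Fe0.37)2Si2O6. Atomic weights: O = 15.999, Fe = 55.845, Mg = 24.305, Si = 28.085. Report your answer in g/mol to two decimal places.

M = 1.26(24.305) + 0.74(55.845) + 2(28.085) + 6(15.999)

224.11 g/mol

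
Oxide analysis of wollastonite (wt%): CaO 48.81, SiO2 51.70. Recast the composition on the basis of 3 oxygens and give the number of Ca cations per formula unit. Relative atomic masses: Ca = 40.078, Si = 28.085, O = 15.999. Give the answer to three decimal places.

CaO: 48.81/56.077 = 0.87041 mol → 0.87041 mol Ca, 0.87041 mol O.
SiO2: 51.70/60.083 = 0.86048 mol → 0.86048 mol Si, 1.72096 mol O.
Total oxygen = 2.59137 mol. Normalization factor = 3/2.59137 = 1.15769.
Ca per 3 O = 0.87041 × 1.15769 = 1.008.

1.008 Ca apfu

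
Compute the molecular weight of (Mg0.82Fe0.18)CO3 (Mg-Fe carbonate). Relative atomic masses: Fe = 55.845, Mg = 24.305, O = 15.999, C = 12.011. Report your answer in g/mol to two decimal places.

M = 0.82(24.305) + 0.18(55.845) + 1(12.011) + 3(15.999)

89.99 g/mol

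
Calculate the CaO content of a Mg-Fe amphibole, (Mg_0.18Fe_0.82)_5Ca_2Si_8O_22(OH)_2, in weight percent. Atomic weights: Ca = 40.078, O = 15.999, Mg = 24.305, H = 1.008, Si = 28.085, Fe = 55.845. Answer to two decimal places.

11.91 wt%

Molar mass of (Mg_0.18Fe_0.82)_5Ca_2Si_8O_22(OH)_2 = 0.90*24.305 + 4.10*55.845 + 2*40.078 + 8*28.085 + 24*15.999 + 2*1.008 = 941.667 g/mol.
Each formula unit contains 2 Ca, equivalent to 2/1 = 2.0000 mol CaO.
M(CaO) = 1×40.078 + 1×15.999 = 56.077 g/mol.
Mass of CaO per formula unit = 2.0000 × 56.077 = 112.154 g.
CaO wt% = 112.154 / 941.667 × 100 = 11.91%.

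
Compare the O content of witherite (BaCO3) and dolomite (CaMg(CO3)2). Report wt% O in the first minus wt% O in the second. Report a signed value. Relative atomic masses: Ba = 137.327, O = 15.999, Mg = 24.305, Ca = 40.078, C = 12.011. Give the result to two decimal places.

M(BaCO3) = 197.335 g/mol, so wt% O = 47.997/197.335 × 100 = 24.32%.
M(CaMg(CO3)2) = 184.399 g/mol, so wt% O = 95.994/184.399 × 100 = 52.06%.
24.32 − 52.06 = -27.74 pp.

-27.74 percentage points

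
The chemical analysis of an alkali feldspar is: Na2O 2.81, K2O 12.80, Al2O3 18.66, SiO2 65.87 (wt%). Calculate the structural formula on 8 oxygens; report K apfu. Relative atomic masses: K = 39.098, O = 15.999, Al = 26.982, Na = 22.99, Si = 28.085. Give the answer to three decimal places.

0.744 K apfu

Na2O (M=61.979): mol = 0.04534; Na = 0.09068, O = 0.04534.
K2O (M=94.195): mol = 0.13589; K = 0.27178, O = 0.13589.
Al2O3 (M=101.961): mol = 0.18301; Al = 0.36602, O = 0.54903.
SiO2 (M=60.083): mol = 1.09632; Si = 1.09632, O = 2.19264.
ΣO = 2.92290; factor = 8/ΣO = 2.73701.
K apfu = 0.27178 × 2.73701 = 0.744.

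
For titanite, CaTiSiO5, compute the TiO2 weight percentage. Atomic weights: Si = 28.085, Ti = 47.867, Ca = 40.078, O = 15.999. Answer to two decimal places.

Molar mass of CaTiSiO5 = 1*40.078 + 1*47.867 + 1*28.085 + 5*15.999 = 196.025 g/mol.
Each formula unit contains 1 Ti, equivalent to 1/1 = 1.0000 mol TiO2.
M(TiO2) = 1×47.867 + 2×15.999 = 79.865 g/mol.
Mass of TiO2 per formula unit = 1.0000 × 79.865 = 79.865 g.
TiO2 wt% = 79.865 / 196.025 × 100 = 40.74%.

40.74 wt%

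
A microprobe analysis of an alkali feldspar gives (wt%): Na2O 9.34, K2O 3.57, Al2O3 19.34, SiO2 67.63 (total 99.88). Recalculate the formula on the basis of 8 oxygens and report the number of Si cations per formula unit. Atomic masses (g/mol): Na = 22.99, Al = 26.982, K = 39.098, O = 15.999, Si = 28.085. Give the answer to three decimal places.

2.993 Si apfu

9.34 wt% Na2O ÷ 61.979 g/mol = 0.15070 mol, giving 0.30140 Na and 0.15070 O.
3.57 wt% K2O ÷ 94.195 g/mol = 0.03790 mol, giving 0.07580 K and 0.03790 O.
19.34 wt% Al2O3 ÷ 101.961 g/mol = 0.18968 mol, giving 0.37936 Al and 0.56904 O.
67.63 wt% SiO2 ÷ 60.083 g/mol = 1.12561 mol, giving 1.12561 Si and 2.25122 O.
Oxygen sums to 3.00886; scaling by 8/3.00886 = 2.65881 puts the formula on 8 O.
Si: 1.12561 × 2.65881 = 2.993 atoms per formula unit.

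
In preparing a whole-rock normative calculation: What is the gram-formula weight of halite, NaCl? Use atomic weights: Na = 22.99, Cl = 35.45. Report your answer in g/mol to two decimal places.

Na: 1 × 22.99 = 22.9900
Cl: 1 × 35.45 = 35.4500
Summing the contributions gives the formula mass.

58.44 g/mol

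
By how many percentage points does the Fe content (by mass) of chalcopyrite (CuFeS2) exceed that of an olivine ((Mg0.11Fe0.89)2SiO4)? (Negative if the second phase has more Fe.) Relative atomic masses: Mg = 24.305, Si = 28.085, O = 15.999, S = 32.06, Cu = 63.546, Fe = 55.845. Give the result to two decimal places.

First mineral: 55.845 g Fe in 183.511 g formula = 30.43 wt% Fe.
Second mineral: 99.404 g Fe in 196.832 g formula = 50.50 wt% Fe.
30.43% − 50.50% gives a difference of -20.07 percentage points.

-20.07 percentage points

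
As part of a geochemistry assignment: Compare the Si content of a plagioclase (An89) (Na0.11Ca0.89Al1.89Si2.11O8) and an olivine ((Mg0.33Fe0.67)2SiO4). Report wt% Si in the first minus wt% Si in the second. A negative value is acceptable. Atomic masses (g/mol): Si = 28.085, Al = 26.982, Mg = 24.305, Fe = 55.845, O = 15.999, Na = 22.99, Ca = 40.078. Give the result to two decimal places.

6.09 percentage points

M(Na0.11Ca0.89Al1.89Si2.11O8) = 276.446 g/mol, so wt% Si = 59.259/276.446 × 100 = 21.44%.
M((Mg0.33Fe0.67)2SiO4) = 182.955 g/mol, so wt% Si = 28.085/182.955 × 100 = 15.35%.
21.44 − 15.35 = 6.09 pp.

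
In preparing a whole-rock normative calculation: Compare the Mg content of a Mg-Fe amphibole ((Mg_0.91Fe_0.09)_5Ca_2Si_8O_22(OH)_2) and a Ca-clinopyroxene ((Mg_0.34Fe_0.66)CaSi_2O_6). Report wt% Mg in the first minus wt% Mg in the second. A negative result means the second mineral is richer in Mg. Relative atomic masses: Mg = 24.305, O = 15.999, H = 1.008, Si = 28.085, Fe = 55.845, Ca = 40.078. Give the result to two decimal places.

9.90 percentage points

Mg in (Mg_0.91Fe_0.09)_5Ca_2Si_8O_22(OH)_2: molar mass 826.546 g/mol; 4.55×24.305 = 110.588 g → 13.38 wt%.
Mg in (Mg_0.34Fe_0.66)CaSi_2O_6: molar mass 237.363 g/mol; 0.34×24.305 = 8.264 g → 3.48 wt%.
Difference = 13.38 − 3.48 = 9.90 percentage points.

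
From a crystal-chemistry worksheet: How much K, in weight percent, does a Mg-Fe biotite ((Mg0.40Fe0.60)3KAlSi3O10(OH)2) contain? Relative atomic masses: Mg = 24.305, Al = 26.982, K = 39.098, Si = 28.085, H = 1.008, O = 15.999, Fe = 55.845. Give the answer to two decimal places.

M((Mg0.40Fe0.60)3KAlSi3O10(OH)2) = 474.026 g/mol.
K contributes 1 × 39.098 = 39.098 g per mole.
39.098/474.026 = 0.0825 → 8.25%.

8.25 weight percent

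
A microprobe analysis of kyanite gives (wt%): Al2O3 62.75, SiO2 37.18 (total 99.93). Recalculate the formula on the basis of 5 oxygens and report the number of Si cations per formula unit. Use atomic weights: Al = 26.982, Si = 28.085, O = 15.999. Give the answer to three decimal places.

Al2O3: 62.75/101.961 = 0.61543 mol → 1.23086 mol Al, 1.84629 mol O.
SiO2: 37.18/60.083 = 0.61881 mol → 0.61881 mol Si, 1.23762 mol O.
Total oxygen = 3.08391 mol. Normalization factor = 5/3.08391 = 1.62132.
Si per 5 O = 0.61881 × 1.62132 = 1.003.

1.003 Si apfu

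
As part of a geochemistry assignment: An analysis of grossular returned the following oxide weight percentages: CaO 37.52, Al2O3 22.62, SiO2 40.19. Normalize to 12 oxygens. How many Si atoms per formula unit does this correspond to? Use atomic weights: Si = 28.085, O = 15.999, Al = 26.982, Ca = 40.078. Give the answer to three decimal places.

37.52 wt% CaO ÷ 56.077 g/mol = 0.66908 mol, giving 0.66908 Ca and 0.66908 O.
22.62 wt% Al2O3 ÷ 101.961 g/mol = 0.22185 mol, giving 0.44370 Al and 0.66555 O.
40.19 wt% SiO2 ÷ 60.083 g/mol = 0.66891 mol, giving 0.66891 Si and 1.33782 O.
Oxygen sums to 2.67245; scaling by 12/2.67245 = 4.49026 puts the formula on 12 O.
Si: 0.66891 × 4.49026 = 3.004 atoms per formula unit.

3.004 Si apfu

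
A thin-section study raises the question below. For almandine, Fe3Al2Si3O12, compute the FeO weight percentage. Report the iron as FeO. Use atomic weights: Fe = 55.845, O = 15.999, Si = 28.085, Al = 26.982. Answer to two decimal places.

43.30 wt%

Formula mass = 497.742 g/mol.
3 Fe → 3.0000 mol FeO per formula unit; M(FeO) = 71.844, so FeO mass = 215.532 g.
215.532/497.742 × 100 = 43.30 wt%.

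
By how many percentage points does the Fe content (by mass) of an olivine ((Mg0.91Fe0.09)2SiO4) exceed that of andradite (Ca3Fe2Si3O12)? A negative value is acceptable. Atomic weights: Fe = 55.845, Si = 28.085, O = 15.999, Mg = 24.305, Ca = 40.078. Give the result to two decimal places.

M((Mg0.91Fe0.09)2SiO4) = 146.368 g/mol, so wt% Fe = 10.052/146.368 × 100 = 6.87%.
M(Ca3Fe2Si3O12) = 508.167 g/mol, so wt% Fe = 111.690/508.167 × 100 = 21.98%.
6.87 − 21.98 = -15.11 pp.

-15.11 percentage points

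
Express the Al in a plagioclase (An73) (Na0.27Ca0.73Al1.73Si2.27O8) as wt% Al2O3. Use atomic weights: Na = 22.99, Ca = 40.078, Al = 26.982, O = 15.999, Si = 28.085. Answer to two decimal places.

Molar mass of Na0.27Ca0.73Al1.73Si2.27O8 = 0.27×22.99 + 0.73×40.078 + 1.73×26.982 + 2.27×28.085 + 8×15.999 = 273.888 g/mol.
Each formula unit contains 1.73 Al, equivalent to 1.73/2 = 0.8650 mol Al2O3.
M(Al2O3) = 2×26.982 + 3×15.999 = 101.961 g/mol.
Mass of Al2O3 per formula unit = 0.8650 × 101.961 = 88.196 g.
Al2O3 wt% = 88.196 / 273.888 × 100 = 32.20%.

32.20 wt%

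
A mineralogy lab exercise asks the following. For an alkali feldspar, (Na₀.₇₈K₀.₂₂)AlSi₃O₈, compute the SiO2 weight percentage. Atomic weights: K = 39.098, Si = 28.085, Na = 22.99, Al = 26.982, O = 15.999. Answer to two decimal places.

67.82 wt%

Molar mass of (Na₀.₇₈K₀.₂₂)AlSi₃O₈ = 0.78*22.99 + 0.22*39.098 + 1*26.982 + 3*28.085 + 8*15.999 = 265.763 g/mol.
Each formula unit contains 3 Si, equivalent to 3/1 = 3.0000 mol SiO2.
M(SiO2) = 1×28.085 + 2×15.999 = 60.083 g/mol.
Mass of SiO2 per formula unit = 3.0000 × 60.083 = 180.249 g.
SiO2 wt% = 180.249 / 265.763 × 100 = 67.82%.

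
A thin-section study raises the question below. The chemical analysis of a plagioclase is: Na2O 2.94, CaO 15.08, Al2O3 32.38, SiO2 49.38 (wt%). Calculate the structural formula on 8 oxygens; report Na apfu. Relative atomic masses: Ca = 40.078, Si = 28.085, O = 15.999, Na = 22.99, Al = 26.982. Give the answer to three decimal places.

Na2O (M=61.979): mol = 0.04744; Na = 0.09488, O = 0.04744.
CaO (M=56.077): mol = 0.26892; Ca = 0.26892, O = 0.26892.
Al2O3 (M=101.961): mol = 0.31757; Al = 0.63514, O = 0.95271.
SiO2 (M=60.083): mol = 0.82186; Si = 0.82186, O = 1.64372.
ΣO = 2.91279; factor = 8/ΣO = 2.74651.
Na apfu = 0.09488 × 2.74651 = 0.261.

0.261 Na apfu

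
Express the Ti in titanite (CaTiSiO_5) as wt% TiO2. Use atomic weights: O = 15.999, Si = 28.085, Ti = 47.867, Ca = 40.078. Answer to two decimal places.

M(CaTiSiO_5) = 196.025 g/mol; M(TiO2) = 79.865 g/mol.
Moles TiO2 per formula unit = 1 Ti ÷ 1 = 1.0000.
TiO2 fraction = (1.0000 × 79.865) / 196.025 = 79.865/196.025 = 0.4074.

40.74 wt%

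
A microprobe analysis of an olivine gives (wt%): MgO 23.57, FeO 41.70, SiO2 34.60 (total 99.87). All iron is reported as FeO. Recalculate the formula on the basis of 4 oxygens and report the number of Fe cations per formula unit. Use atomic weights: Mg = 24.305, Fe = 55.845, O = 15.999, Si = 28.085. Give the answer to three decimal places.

1.002 Fe apfu

MgO: 23.57/40.304 = 0.58481 mol → 0.58481 mol Mg, 0.58481 mol O.
FeO: 41.70/71.844 = 0.58042 mol → 0.58042 mol Fe, 0.58042 mol O.
SiO2: 34.60/60.083 = 0.57587 mol → 0.57587 mol Si, 1.15174 mol O.
Total oxygen = 2.31697 mol. Normalization factor = 4/2.31697 = 1.72639.
Fe per 4 O = 0.58042 × 1.72639 = 1.002.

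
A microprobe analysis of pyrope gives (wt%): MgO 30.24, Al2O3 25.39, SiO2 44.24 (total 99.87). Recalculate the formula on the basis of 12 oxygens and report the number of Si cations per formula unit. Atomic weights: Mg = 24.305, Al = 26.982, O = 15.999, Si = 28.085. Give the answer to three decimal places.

2.975 Si apfu

MgO (M=40.304): mol = 0.75030; Mg = 0.75030, O = 0.75030.
Al2O3 (M=101.961): mol = 0.24902; Al = 0.49804, O = 0.74706.
SiO2 (M=60.083): mol = 0.73631; Si = 0.73631, O = 1.47262.
ΣO = 2.96998; factor = 12/ΣO = 4.04043.
Si apfu = 0.73631 × 4.04043 = 2.975.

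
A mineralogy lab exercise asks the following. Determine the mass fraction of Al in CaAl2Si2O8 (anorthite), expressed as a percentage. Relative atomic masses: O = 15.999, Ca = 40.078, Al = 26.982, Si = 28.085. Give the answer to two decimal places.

Molar mass of CaAl2Si2O8: 1*40.078 + 2*26.982 + 2*28.085 + 8*15.999 = 278.204 g/mol.
Mass of Al per formula unit: 2 × 26.982 = 53.964 g.
Weight fraction Al = 53.964 / 278.204 = 0.1940.

19.40 wt%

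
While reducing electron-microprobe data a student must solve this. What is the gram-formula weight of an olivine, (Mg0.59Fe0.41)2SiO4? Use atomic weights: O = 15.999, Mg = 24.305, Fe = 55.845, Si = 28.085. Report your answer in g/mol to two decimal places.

Mg: 1.18 × 24.305 = 28.6799
Fe: 0.82 × 55.845 = 45.7929
Si: 1 × 28.085 = 28.0850
O: 4 × 15.999 = 63.9960
Summing the contributions gives the formula mass.

166.55 g/mol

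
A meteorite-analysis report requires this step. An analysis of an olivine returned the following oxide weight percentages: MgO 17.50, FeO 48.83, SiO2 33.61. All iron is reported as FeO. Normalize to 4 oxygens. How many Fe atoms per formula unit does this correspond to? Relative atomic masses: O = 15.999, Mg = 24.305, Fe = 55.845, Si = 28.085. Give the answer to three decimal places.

1.218 Fe apfu

17.50 wt% MgO ÷ 40.304 g/mol = 0.43420 mol, giving 0.43420 Mg and 0.43420 O.
48.83 wt% FeO ÷ 71.844 g/mol = 0.67967 mol, giving 0.67967 Fe and 0.67967 O.
33.61 wt% SiO2 ÷ 60.083 g/mol = 0.55939 mol, giving 0.55939 Si and 1.11878 O.
Oxygen sums to 2.23265; scaling by 4/2.23265 = 1.79159 puts the formula on 4 O.
Fe: 0.67967 × 1.79159 = 1.218 atoms per formula unit.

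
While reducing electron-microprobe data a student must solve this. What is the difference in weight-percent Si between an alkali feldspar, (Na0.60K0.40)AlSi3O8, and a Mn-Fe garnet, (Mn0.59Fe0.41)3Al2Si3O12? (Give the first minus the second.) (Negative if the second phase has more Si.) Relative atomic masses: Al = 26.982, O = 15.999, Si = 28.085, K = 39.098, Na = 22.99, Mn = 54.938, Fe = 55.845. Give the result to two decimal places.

M((Na0.60K0.40)AlSi3O8) = 268.662 g/mol, so wt% Si = 84.255/268.662 × 100 = 31.36%.
M((Mn0.59Fe0.41)3Al2Si3O12) = 496.137 g/mol, so wt% Si = 84.255/496.137 × 100 = 16.98%.
31.36 − 16.98 = 14.38 pp.

14.38 percentage points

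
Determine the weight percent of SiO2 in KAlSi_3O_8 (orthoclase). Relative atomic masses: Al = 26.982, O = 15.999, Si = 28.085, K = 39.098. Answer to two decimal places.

Formula mass = 278.327 g/mol.
3 Si → 3.0000 mol SiO2 per formula unit; M(SiO2) = 60.083, so SiO2 mass = 180.249 g.
180.249/278.327 × 100 = 64.76 wt%.

64.76 wt%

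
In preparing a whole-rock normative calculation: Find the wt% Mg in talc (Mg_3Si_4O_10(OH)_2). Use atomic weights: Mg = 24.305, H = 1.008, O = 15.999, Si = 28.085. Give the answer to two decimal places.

19.23 weight percent

M(Mg_3Si_4O_10(OH)_2) = 379.259 g/mol.
Mg contributes 3 × 24.305 = 72.915 g per mole.
72.915/379.259 = 0.1923 → 19.23%.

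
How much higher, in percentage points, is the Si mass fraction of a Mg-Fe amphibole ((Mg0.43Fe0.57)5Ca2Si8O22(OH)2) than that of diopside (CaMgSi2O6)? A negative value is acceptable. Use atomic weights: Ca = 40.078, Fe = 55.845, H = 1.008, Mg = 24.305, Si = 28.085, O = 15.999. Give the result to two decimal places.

-1.04 percentage points

First mineral: 224.680 g Si in 902.242 g formula = 24.90 wt% Si.
Second mineral: 56.170 g Si in 216.547 g formula = 25.94 wt% Si.
24.90% − 25.94% gives a difference of -1.04 percentage points.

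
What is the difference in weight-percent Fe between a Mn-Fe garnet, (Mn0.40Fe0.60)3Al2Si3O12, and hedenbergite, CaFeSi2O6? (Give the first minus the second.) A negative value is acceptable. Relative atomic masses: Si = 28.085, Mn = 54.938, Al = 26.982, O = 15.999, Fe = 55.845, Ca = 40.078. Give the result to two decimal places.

Fe in (Mn0.40Fe0.60)3Al2Si3O12: molar mass 496.654 g/mol; 1.80×55.845 = 100.521 g → 20.24 wt%.
Fe in CaFeSi2O6: molar mass 248.087 g/mol; 1×55.845 = 55.845 g → 22.51 wt%.
Difference = 20.24 − 22.51 = -2.27 percentage points.

-2.27 percentage points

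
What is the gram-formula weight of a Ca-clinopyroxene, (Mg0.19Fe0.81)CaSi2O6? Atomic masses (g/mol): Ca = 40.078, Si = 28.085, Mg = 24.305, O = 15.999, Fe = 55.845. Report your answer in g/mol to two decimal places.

242.09 g/mol

The formula mass is the sum 0.19×24.305 + 0.81×55.845 + 1×40.078 + 2×28.085 + 6×15.999.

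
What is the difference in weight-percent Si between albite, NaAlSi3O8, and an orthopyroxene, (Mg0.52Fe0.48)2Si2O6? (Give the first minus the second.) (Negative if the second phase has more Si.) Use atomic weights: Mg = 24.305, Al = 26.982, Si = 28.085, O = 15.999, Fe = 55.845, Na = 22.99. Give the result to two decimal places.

First mineral: 84.255 g Si in 262.219 g formula = 32.13 wt% Si.
Second mineral: 56.170 g Si in 231.052 g formula = 24.31 wt% Si.
32.13% − 24.31% gives a difference of 7.82 percentage points.

7.82 percentage points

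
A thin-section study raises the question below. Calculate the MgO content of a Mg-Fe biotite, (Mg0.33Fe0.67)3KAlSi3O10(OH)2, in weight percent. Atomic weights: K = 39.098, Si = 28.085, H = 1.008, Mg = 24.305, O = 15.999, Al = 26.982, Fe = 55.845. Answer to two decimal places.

Molar mass of (Mg0.33Fe0.67)3KAlSi3O10(OH)2 = 0.99*24.305 + 2.01*55.845 + 1*39.098 + 1*26.982 + 3*28.085 + 12*15.999 + 2*1.008 = 480.649 g/mol.
Each formula unit contains 0.99 Mg, equivalent to 0.99/1 = 0.9900 mol MgO.
M(MgO) = 1×24.305 + 1×15.999 = 40.304 g/mol.
Mass of MgO per formula unit = 0.9900 × 40.304 = 39.901 g.
MgO wt% = 39.901 / 480.649 × 100 = 8.30%.

8.30 wt%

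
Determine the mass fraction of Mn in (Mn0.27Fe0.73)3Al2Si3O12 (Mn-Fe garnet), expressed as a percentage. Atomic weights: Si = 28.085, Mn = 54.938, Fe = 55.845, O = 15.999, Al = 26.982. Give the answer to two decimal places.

8.95 mass %

Molar mass of (Mn0.27Fe0.73)3Al2Si3O12: 0.81*54.938 + 2.19*55.845 + 2*26.982 + 3*28.085 + 12*15.999 = 497.007 g/mol.
Mass of Mn per formula unit: 0.81 × 54.938 = 44.500 g.
Weight fraction Mn = 44.500 / 497.007 = 0.0895.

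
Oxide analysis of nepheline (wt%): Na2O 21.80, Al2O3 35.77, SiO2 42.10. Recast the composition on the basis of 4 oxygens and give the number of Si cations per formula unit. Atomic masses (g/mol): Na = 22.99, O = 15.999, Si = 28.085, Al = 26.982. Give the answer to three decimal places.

0.999 Si apfu

Na2O: 21.80/61.979 = 0.35173 mol → 0.70346 mol Na, 0.35173 mol O.
Al2O3: 35.77/101.961 = 0.35082 mol → 0.70164 mol Al, 1.05246 mol O.
SiO2: 42.10/60.083 = 0.70070 mol → 0.70070 mol Si, 1.40140 mol O.
Total oxygen = 2.80559 mol. Normalization factor = 4/2.80559 = 1.42573.
Si per 4 O = 0.70070 × 1.42573 = 0.999.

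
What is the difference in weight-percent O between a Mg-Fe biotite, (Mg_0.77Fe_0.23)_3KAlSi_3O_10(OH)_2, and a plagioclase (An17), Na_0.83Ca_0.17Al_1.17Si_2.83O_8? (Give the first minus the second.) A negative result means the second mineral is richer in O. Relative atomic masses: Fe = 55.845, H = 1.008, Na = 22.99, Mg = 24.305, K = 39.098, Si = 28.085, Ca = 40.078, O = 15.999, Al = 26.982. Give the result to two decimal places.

-4.58 percentage points

First mineral: 191.988 g O in 439.017 g formula = 43.73 wt% O.
Second mineral: 127.992 g O in 264.936 g formula = 48.31 wt% O.
43.73% − 48.31% gives a difference of -4.58 percentage points.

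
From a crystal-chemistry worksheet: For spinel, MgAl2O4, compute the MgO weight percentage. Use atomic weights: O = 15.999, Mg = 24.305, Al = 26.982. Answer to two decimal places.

Formula mass = 142.265 g/mol.
1 Mg → 1.0000 mol MgO per formula unit; M(MgO) = 40.304, so MgO mass = 40.304 g.
40.304/142.265 × 100 = 28.33 wt%.

28.33 wt%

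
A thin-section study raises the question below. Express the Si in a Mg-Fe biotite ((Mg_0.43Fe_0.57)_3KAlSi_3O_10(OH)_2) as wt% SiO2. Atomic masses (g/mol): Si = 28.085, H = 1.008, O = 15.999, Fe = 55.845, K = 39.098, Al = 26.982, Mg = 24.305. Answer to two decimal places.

38.25 wt%

Molar mass of (Mg_0.43Fe_0.57)_3KAlSi_3O_10(OH)_2 = 1.29×24.305 + 1.71×55.845 + 1×39.098 + 1×26.982 + 3×28.085 + 12×15.999 + 2×1.008 = 471.187 g/mol.
Each formula unit contains 3 Si, equivalent to 3/1 = 3.0000 mol SiO2.
M(SiO2) = 1×28.085 + 2×15.999 = 60.083 g/mol.
Mass of SiO2 per formula unit = 3.0000 × 60.083 = 180.249 g.
SiO2 wt% = 180.249 / 471.187 × 100 = 38.25%.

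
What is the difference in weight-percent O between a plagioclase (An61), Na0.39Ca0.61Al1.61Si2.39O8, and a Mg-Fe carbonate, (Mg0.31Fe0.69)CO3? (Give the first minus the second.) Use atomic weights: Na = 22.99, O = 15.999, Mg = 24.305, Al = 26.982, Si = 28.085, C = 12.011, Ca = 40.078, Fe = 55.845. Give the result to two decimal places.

1.81 percentage points

M(Na0.39Ca0.61Al1.61Si2.39O8) = 271.970 g/mol, so wt% O = 127.992/271.970 × 100 = 47.06%.
M((Mg0.31Fe0.69)CO3) = 106.076 g/mol, so wt% O = 47.997/106.076 × 100 = 45.25%.
47.06 − 45.25 = 1.81 pp.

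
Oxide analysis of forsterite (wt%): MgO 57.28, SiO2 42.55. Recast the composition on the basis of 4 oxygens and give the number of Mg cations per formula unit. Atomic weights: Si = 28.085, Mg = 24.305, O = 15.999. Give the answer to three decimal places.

MgO (M=40.304): mol = 1.42120; Mg = 1.42120, O = 1.42120.
SiO2 (M=60.083): mol = 0.70819; Si = 0.70819, O = 1.41638.
ΣO = 2.83758; factor = 4/ΣO = 1.40965.
Mg apfu = 1.42120 × 1.40965 = 2.003.

2.003 Mg apfu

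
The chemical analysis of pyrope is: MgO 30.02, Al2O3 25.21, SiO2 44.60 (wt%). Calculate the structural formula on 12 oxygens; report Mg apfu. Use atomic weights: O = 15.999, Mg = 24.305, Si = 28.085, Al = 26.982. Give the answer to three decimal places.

MgO: 30.02/40.304 = 0.74484 mol → 0.74484 mol Mg, 0.74484 mol O.
Al2O3: 25.21/101.961 = 0.24725 mol → 0.49450 mol Al, 0.74175 mol O.
SiO2: 44.60/60.083 = 0.74231 mol → 0.74231 mol Si, 1.48462 mol O.
Total oxygen = 2.97121 mol. Normalization factor = 12/2.97121 = 4.03876.
Mg per 12 O = 0.74484 × 4.03876 = 3.008.

3.008 Mg apfu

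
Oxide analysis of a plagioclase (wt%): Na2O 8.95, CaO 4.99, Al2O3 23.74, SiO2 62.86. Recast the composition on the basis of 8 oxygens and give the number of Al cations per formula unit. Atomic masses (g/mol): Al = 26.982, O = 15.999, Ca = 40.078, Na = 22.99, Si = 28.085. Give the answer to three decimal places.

Na2O (M=61.979): mol = 0.14440; Na = 0.28880, O = 0.14440.
CaO (M=56.077): mol = 0.08898; Ca = 0.08898, O = 0.08898.
Al2O3 (M=101.961): mol = 0.23283; Al = 0.46566, O = 0.69849.
SiO2 (M=60.083): mol = 1.04622; Si = 1.04622, O = 2.09244.
ΣO = 3.02431; factor = 8/ΣO = 2.64523.
Al apfu = 0.46566 × 2.64523 = 1.232.

1.232 Al apfu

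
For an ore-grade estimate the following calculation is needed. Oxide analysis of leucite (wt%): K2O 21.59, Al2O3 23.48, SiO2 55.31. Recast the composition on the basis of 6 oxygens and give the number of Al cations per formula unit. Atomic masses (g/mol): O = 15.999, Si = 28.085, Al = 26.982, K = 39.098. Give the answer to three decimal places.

1.001 Al apfu

K2O (M=94.195): mol = 0.22921; K = 0.45842, O = 0.22921.
Al2O3 (M=101.961): mol = 0.23028; Al = 0.46056, O = 0.69084.
SiO2 (M=60.083): mol = 0.92056; Si = 0.92056, O = 1.84112.
ΣO = 2.76117; factor = 6/ΣO = 2.17299.
Al apfu = 0.46056 × 2.17299 = 1.001.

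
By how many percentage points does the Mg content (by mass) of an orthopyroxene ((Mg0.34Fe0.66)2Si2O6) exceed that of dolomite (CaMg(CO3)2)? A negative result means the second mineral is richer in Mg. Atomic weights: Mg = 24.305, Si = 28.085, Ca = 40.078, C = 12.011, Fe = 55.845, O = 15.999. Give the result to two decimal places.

-6.36 percentage points

First mineral: 16.527 g Mg in 242.407 g formula = 6.82 wt% Mg.
Second mineral: 24.305 g Mg in 184.399 g formula = 13.18 wt% Mg.
6.82% − 13.18% gives a difference of -6.36 percentage points.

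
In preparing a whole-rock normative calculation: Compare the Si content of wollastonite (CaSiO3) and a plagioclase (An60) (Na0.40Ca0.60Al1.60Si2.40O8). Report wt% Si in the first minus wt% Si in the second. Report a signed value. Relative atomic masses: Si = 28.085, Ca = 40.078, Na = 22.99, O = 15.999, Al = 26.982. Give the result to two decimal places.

-0.62 percentage points

Si in CaSiO3: molar mass 116.160 g/mol; 1×28.085 = 28.085 g → 24.18 wt%.
Si in Na0.40Ca0.60Al1.60Si2.40O8: molar mass 271.810 g/mol; 2.40×28.085 = 67.404 g → 24.80 wt%.
Difference = 24.18 − 24.80 = -0.62 percentage points.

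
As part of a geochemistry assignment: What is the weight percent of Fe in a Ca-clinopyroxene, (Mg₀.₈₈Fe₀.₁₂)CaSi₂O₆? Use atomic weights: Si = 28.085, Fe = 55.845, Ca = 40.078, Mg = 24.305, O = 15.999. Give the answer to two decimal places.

M((Mg₀.₈₈Fe₀.₁₂)CaSi₂O₆) = 220.332 g/mol.
Fe contributes 0.12 × 55.845 = 6.701 g per mole.
6.701/220.332 = 0.0304 → 3.04%.

3.04 weight percent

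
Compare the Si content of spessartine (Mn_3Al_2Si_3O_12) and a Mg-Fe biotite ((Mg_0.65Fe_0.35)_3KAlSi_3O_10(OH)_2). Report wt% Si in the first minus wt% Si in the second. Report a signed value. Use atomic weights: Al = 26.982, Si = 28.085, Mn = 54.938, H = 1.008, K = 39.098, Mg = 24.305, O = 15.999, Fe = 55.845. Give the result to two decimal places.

-1.69 percentage points

First mineral: 84.255 g Si in 495.021 g formula = 17.02 wt% Si.
Second mineral: 84.255 g Si in 450.371 g formula = 18.71 wt% Si.
17.02% − 18.71% gives a difference of -1.69 percentage points.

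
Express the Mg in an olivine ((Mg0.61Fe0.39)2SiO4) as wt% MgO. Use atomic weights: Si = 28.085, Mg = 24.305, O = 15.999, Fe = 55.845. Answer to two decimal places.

29.75 wt%

Molar mass of (Mg0.61Fe0.39)2SiO4 = 1.22×24.305 + 0.78×55.845 + 1×28.085 + 4×15.999 = 165.292 g/mol.
Each formula unit contains 1.22 Mg, equivalent to 1.22/1 = 1.2200 mol MgO.
M(MgO) = 1×24.305 + 1×15.999 = 40.304 g/mol.
Mass of MgO per formula unit = 1.2200 × 40.304 = 49.171 g.
MgO wt% = 49.171 / 165.292 × 100 = 29.75%.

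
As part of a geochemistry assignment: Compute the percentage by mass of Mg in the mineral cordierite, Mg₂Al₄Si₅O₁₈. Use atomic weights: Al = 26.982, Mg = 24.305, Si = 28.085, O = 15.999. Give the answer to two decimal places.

8.31 wt%

Molar mass of Mg₂Al₄Si₅O₁₈: 2·24.305 + 4·26.982 + 5·28.085 + 18·15.999 = 584.945 g/mol.
Mass of Mg per formula unit: 2 × 24.305 = 48.610 g.
Weight fraction Mg = 48.610 / 584.945 = 0.0831.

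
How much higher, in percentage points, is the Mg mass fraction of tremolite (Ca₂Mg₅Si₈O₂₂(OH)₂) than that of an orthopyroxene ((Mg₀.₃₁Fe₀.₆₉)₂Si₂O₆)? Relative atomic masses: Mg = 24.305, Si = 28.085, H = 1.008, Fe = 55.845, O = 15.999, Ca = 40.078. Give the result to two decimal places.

Mg in Ca₂Mg₅Si₈O₂₂(OH)₂: molar mass 812.353 g/mol; 5×24.305 = 121.525 g → 14.96 wt%.
Mg in (Mg₀.₃₁Fe₀.₆₉)₂Si₂O₆: molar mass 244.299 g/mol; 0.62×24.305 = 15.069 g → 6.17 wt%.
Difference = 14.96 − 6.17 = 8.79 percentage points.

8.79 percentage points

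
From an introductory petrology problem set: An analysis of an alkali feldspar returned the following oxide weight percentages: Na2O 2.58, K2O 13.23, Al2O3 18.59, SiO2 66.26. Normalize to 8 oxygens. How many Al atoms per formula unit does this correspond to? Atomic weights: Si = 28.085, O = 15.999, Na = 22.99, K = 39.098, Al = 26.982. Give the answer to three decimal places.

Na2O: 2.58/61.979 = 0.04163 mol → 0.08326 mol Na, 0.04163 mol O.
K2O: 13.23/94.195 = 0.14045 mol → 0.28090 mol K, 0.14045 mol O.
Al2O3: 18.59/101.961 = 0.18232 mol → 0.36464 mol Al, 0.54696 mol O.
SiO2: 66.26/60.083 = 1.10281 mol → 1.10281 mol Si, 2.20562 mol O.
Total oxygen = 2.93466 mol. Normalization factor = 8/2.93466 = 2.72604.
Al per 8 O = 0.36464 × 2.72604 = 0.994.

0.994 Al apfu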